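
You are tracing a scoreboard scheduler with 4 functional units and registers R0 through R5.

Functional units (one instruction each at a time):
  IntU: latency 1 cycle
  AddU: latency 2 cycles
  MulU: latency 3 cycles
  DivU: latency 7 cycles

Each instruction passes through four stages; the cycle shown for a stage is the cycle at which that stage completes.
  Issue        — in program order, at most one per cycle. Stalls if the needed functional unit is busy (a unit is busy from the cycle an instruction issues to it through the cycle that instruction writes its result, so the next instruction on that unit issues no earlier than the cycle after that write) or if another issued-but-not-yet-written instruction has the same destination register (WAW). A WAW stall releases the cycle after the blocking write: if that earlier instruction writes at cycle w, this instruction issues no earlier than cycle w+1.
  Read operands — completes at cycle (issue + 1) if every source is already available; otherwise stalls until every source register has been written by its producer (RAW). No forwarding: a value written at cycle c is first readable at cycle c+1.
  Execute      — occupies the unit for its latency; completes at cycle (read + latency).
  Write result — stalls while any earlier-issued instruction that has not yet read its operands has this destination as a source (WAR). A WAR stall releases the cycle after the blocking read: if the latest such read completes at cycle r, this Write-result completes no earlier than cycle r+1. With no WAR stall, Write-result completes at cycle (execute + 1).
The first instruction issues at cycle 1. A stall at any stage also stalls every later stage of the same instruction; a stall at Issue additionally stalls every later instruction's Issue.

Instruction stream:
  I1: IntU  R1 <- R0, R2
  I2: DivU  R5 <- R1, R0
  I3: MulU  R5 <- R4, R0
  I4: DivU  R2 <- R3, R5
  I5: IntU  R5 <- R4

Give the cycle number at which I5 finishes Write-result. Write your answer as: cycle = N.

cycle = 23

I1 -> (1, 2, 3, 4)
I2 -> (2, 5, 12, 13)  // RAW R1: wait I1 write@4
I3 -> (14, 15, 18, 19)  // WAW R5: wait I2 write@13
I4 -> (15, 20, 27, 28)  // RAW R5: wait I3 write@19
I5 -> (20, 21, 22, 23)  // WAW R5: wait I3 write@19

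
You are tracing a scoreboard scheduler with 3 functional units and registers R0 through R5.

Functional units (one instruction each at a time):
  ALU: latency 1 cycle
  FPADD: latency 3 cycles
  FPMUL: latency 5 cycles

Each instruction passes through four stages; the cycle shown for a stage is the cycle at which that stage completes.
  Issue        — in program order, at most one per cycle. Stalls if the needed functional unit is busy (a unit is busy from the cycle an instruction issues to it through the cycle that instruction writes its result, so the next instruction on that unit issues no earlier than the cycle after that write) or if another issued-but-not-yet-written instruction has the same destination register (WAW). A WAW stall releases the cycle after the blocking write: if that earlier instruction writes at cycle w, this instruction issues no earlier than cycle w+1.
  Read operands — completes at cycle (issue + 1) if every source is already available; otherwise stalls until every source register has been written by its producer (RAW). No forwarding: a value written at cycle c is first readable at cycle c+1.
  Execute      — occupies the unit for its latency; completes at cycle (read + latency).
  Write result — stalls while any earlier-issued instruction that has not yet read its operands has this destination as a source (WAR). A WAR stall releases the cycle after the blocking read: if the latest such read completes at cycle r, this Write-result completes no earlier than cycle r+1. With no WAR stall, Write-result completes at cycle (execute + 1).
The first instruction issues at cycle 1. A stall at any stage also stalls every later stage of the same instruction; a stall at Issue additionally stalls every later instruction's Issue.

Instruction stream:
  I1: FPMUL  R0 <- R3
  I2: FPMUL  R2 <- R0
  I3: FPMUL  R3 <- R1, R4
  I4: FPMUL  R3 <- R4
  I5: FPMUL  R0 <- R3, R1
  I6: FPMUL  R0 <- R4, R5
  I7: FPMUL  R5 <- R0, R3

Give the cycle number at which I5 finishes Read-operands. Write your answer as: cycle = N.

c1: issue I1 (FPMUL)
c2: I1 read-ops
c7: I1 finished on FPMUL
c8: I1→R0
c9: issue I2 (FPMUL)
c10: I2 read-ops
c15: I2 finished on FPMUL
c16: I2→R2
c17: issue I3 (FPMUL)
c18: I3 read-ops
c23: I3 finished on FPMUL
c24: I3→R3
c25: issue I4 (FPMUL)
c26: I4 read-ops
c31: I4 finished on FPMUL
c32: I4→R3
c33: issue I5 (FPMUL)
c34: I5 read-ops
c39: I5 finished on FPMUL
c40: I5→R0
c41: issue I6 (FPMUL)
c42: I6 read-ops
c47: I6 finished on FPMUL
c48: I6→R0
c49: issue I7 (FPMUL)
c50: I7 read-ops
c55: I7 finished on FPMUL
c56: I7→R5

cycle = 34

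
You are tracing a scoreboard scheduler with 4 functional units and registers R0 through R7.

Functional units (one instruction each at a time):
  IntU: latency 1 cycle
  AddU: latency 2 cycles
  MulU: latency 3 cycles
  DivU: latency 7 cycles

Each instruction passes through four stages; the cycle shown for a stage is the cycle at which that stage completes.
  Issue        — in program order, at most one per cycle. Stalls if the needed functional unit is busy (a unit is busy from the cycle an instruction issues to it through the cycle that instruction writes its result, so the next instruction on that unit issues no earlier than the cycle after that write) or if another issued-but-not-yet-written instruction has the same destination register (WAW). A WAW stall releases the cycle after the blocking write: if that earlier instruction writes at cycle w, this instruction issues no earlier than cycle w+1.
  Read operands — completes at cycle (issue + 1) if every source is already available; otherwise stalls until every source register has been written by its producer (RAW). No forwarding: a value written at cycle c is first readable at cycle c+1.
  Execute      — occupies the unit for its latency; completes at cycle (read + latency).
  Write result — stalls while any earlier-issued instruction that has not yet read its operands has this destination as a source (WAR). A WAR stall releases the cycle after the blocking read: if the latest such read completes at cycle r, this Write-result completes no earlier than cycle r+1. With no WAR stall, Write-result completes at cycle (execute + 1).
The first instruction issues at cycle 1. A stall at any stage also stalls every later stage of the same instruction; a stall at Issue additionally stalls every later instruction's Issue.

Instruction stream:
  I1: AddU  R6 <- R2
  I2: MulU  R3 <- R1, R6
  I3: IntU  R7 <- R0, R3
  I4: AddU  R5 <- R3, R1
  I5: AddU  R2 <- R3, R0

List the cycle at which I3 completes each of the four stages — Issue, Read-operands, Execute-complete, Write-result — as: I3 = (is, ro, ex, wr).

I3 = (3, 11, 12, 13)

I1 -> (1, 2, 4, 5)
I2 -> (2, 6, 9, 10)  // RAW R6: wait I1 write@5
I3 -> (3, 11, 12, 13)  // RAW R3: wait I2 write@10
I4 -> (6, 11, 13, 14)  // struct: AddU busy until I1 writes@5, RAW R3: wait I2 write@10
I5 -> (15, 16, 18, 19)  // struct: AddU busy until I4 writes@14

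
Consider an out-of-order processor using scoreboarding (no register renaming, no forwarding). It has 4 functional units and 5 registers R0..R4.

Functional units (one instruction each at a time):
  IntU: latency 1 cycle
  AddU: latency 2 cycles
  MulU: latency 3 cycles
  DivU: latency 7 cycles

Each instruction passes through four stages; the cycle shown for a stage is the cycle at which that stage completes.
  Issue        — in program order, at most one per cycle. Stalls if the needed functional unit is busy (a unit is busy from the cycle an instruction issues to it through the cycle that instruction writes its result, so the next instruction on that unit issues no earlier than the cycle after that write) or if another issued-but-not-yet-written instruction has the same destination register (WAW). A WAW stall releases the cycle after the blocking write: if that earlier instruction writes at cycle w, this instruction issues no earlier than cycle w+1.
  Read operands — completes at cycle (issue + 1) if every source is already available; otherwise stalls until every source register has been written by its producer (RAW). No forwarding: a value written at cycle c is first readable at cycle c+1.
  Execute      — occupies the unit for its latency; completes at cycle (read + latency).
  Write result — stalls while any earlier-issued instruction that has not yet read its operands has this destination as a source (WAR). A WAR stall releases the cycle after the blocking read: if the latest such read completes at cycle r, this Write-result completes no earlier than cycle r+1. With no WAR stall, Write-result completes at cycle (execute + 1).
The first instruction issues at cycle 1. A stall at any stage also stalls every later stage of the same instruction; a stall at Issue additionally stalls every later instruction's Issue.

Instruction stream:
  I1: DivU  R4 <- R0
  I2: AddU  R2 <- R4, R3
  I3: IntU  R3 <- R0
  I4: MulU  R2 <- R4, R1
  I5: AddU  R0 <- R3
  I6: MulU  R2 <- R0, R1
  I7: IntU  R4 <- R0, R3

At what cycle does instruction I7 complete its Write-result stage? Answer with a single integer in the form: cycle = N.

cycle = 25

1) issue 1, read 2, done 9, write 10
2) issue 2, read 11, done 13, write 14  <RAW R4: wait I1 write@10>
3) issue 3, read 4, done 5, write 12  <WAR R3: wait I2 read@11>
4) issue 15, read 16, done 19, write 20  <WAW R2: wait I2 write@14>
5) issue 16, read 17, done 19, write 20
6) issue 21, read 22, done 25, write 26  <struct: MulU busy until I4 writes@20>
7) issue 22, read 23, done 24, write 25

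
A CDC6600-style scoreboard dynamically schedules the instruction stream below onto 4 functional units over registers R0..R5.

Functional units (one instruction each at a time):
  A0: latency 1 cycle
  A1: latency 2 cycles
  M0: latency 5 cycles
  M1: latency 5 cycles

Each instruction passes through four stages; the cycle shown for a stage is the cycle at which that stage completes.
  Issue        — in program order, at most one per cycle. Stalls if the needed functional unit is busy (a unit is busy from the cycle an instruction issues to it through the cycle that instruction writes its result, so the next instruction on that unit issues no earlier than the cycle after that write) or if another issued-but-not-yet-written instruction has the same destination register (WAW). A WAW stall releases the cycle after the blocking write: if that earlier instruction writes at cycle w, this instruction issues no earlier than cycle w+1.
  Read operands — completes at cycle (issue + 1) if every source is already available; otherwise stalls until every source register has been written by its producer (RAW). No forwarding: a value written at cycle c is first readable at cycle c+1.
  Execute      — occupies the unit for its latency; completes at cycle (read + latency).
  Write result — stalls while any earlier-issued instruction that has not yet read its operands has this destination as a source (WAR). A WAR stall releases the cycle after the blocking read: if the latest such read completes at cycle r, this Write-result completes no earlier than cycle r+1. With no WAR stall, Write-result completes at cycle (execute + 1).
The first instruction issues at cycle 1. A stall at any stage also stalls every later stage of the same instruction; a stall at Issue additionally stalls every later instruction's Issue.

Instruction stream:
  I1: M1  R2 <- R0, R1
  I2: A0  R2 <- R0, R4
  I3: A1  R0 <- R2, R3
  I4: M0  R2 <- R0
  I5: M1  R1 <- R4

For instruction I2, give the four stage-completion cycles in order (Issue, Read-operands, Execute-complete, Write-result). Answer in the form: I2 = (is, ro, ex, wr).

[1] I1→M1
[2] I1 RO
[7] I1 EX
[8] I1 WR R2
[9] I2→A0
[10] I2 RO; I3→A1
[11] I2 EX
[12] I2 WR R2
[13] I3 RO; I4→M0
[14] I5→M1
[15] I3 EX; I5 RO
[16] I3 WR R0
[17] I4 RO
[20] I5 EX
[21] I5 WR R1
[22] I4 EX
[23] I4 WR R2

I2 = (9, 10, 11, 12)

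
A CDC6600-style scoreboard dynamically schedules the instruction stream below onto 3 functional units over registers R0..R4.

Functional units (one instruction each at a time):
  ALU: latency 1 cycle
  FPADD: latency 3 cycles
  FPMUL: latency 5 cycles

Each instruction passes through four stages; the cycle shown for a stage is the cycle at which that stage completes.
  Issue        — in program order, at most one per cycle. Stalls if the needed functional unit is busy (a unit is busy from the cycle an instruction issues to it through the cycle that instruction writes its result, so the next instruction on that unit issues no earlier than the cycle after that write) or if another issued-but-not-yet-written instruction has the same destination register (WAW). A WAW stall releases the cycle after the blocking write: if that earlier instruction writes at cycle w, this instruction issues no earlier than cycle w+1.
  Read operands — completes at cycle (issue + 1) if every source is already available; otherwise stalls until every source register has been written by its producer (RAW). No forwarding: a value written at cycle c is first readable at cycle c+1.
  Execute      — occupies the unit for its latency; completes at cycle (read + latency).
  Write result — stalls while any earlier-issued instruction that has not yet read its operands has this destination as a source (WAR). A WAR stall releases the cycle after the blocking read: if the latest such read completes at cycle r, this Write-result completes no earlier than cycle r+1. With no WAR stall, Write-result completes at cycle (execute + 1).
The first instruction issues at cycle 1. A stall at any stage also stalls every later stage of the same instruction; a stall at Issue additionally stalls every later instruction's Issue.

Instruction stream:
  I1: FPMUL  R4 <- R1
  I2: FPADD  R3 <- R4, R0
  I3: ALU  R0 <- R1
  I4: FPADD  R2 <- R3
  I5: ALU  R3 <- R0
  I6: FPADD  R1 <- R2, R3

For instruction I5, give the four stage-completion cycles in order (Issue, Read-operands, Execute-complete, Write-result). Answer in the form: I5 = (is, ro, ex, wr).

cycle 1: I1 issues→FPMUL
cycle 2: I1 reads, I2 issues→FPADD
cycle 3: I3 issues→ALU
cycle 4: I3 reads
cycle 5: I3 exec-done
cycle 7: I1 exec-done
cycle 8: I1 writes R4
cycle 9: I2 reads
cycle 10: I3 writes R0
cycle 12: I2 exec-done
cycle 13: I2 writes R3
cycle 14: I4 issues→FPADD
cycle 15: I4 reads, I5 issues→ALU
cycle 16: I5 reads
cycle 17: I5 exec-done
cycle 18: I4 exec-done, I5 writes R3
cycle 19: I4 writes R2
cycle 20: I6 issues→FPADD
cycle 21: I6 reads
cycle 24: I6 exec-done
cycle 25: I6 writes R1

I5 = (15, 16, 17, 18)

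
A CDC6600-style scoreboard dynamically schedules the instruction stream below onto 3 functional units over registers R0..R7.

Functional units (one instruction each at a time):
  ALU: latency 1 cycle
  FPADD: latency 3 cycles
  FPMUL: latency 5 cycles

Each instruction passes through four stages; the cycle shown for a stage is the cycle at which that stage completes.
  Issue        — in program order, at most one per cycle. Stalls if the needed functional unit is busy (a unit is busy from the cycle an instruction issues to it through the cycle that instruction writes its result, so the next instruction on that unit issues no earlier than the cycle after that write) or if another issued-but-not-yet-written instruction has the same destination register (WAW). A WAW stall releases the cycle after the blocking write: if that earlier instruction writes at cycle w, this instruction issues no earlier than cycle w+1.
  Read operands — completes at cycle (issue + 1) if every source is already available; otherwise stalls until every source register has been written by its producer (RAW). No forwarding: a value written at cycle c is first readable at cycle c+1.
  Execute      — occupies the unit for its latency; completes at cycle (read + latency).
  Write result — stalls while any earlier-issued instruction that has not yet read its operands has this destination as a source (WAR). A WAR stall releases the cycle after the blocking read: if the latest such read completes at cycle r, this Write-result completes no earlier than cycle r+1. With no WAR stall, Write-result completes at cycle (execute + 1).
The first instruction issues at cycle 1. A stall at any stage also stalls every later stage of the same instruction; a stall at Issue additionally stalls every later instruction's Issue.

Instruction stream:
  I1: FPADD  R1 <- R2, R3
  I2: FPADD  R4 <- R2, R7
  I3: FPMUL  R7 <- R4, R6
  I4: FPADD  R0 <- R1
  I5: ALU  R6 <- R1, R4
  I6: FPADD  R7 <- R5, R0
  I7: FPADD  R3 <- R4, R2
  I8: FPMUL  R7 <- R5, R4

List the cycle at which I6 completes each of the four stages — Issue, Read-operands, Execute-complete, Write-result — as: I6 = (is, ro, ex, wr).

t=1  I1 issues→FPADD
t=2  I1 reads
t=5  I1 exec-done
t=6  I1 writes R1
t=7  I2 issues→FPADD
t=8  I2 reads | I3 issues→FPMUL
t=11  I2 exec-done
t=12  I2 writes R4
t=13  I3 reads | I4 issues→FPADD
t=14  I4 reads | I5 issues→ALU
t=15  I5 reads
t=16  I5 exec-done
t=17  I4 exec-done | I5 writes R6
t=18  I3 exec-done | I4 writes R0
t=19  I3 writes R7
t=20  I6 issues→FPADD
t=21  I6 reads
t=24  I6 exec-done
t=25  I6 writes R7
t=26  I7 issues→FPADD
t=27  I7 reads | I8 issues→FPMUL
t=28  I8 reads
t=30  I7 exec-done
t=31  I7 writes R3
t=33  I8 exec-done
t=34  I8 writes R7

I6 = (20, 21, 24, 25)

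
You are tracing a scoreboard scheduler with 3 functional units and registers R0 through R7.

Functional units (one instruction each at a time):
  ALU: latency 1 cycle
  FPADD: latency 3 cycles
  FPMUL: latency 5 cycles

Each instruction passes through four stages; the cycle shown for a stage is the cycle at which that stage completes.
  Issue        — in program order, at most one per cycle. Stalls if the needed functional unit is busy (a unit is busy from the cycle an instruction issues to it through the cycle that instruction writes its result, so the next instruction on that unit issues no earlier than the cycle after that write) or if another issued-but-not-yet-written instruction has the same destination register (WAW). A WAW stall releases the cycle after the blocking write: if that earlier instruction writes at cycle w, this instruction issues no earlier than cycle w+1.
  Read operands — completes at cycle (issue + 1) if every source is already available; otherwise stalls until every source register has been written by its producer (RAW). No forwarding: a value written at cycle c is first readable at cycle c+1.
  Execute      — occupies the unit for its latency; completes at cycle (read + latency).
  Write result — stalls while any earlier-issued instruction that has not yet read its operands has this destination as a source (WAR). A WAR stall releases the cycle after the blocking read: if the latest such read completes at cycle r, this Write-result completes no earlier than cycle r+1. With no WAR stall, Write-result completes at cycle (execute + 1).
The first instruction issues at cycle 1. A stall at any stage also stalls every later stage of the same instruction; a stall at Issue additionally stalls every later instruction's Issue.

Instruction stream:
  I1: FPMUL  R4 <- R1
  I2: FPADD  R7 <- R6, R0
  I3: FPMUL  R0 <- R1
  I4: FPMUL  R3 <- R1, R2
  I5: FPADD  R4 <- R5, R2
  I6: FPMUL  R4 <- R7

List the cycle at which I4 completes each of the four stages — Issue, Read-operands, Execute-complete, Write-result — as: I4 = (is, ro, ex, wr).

I1 -> (1, 2, 7, 8)
I2 -> (2, 3, 6, 7)
I3 -> (9, 10, 15, 16)  // struct: FPMUL busy until I1 writes@8
I4 -> (17, 18, 23, 24)  // struct: FPMUL busy until I3 writes@16
I5 -> (18, 19, 22, 23)
I6 -> (25, 26, 31, 32)  // struct: FPMUL busy until I4 writes@24

I4 = (17, 18, 23, 24)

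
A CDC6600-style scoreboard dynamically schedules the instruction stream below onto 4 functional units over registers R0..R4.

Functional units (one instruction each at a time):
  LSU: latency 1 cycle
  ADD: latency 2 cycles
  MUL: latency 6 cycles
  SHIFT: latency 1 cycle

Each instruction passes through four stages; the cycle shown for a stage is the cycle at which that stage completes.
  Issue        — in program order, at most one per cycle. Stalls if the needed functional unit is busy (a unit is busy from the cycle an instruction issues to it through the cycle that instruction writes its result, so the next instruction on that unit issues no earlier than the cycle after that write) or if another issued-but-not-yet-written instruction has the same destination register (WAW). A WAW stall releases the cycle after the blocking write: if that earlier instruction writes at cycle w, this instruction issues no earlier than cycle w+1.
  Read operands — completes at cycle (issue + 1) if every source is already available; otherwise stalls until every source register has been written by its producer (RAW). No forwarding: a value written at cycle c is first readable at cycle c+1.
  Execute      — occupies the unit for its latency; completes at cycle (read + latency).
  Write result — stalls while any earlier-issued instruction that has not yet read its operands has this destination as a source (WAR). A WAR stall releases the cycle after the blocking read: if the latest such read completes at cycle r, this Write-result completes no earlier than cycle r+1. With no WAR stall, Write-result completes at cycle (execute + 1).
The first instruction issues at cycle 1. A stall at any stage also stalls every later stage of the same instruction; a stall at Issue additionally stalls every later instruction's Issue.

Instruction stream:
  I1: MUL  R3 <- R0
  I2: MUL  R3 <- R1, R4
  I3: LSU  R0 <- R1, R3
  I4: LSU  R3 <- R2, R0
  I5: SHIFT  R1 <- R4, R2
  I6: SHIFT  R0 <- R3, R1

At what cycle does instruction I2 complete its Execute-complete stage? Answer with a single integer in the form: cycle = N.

cycle = 17

[1] I1 dispatched to MUL
[2] I1 operands ready
[8] I1 complete
[9] R3←I1
[10] I2 dispatched to MUL
[11] I2 operands ready; I3 dispatched to LSU
[17] I2 complete
[18] R3←I2
[19] I3 operands ready
[20] I3 complete
[21] R0←I3
[22] I4 dispatched to LSU
[23] I4 operands ready; I5 dispatched to SHIFT
[24] I4 complete; I5 operands ready
[25] R3←I4; I5 complete
[26] R1←I5
[27] I6 dispatched to SHIFT
[28] I6 operands ready
[29] I6 complete
[30] R0←I6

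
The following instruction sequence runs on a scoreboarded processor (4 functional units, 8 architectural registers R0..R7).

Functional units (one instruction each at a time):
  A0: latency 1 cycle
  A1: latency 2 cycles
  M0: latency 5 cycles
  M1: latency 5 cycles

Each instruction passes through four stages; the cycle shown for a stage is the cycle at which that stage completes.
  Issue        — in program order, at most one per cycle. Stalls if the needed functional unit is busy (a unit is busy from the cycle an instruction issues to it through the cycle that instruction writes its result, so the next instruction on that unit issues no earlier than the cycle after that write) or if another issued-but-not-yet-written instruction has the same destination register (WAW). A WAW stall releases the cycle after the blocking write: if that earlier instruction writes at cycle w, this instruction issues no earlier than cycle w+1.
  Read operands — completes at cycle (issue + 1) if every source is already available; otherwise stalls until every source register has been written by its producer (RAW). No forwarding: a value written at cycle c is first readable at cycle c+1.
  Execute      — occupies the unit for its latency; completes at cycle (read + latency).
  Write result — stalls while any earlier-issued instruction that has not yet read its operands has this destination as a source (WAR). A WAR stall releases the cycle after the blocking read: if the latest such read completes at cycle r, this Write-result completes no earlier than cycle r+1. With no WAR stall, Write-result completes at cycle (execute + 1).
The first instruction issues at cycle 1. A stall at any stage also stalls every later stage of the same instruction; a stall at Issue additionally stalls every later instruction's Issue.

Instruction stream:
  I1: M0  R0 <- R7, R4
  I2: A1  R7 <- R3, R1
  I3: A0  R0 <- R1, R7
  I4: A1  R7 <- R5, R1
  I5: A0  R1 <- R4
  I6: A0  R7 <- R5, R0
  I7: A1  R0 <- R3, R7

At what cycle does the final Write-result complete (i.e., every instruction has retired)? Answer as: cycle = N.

1) issue 1, read 2, done 7, write 8
2) issue 2, read 3, done 5, write 6
3) issue 9, read 10, done 11, write 12  <WAW R0: wait I1 write@8>
4) issue 10, read 11, done 13, write 14
5) issue 13, read 14, done 15, write 16  <struct: A0 busy until I3 writes@12>
6) issue 17, read 18, done 19, write 20  <struct: A0 busy until I5 writes@16>
7) issue 18, read 21, done 23, write 24  <RAW R7: wait I6 write@20>

cycle = 24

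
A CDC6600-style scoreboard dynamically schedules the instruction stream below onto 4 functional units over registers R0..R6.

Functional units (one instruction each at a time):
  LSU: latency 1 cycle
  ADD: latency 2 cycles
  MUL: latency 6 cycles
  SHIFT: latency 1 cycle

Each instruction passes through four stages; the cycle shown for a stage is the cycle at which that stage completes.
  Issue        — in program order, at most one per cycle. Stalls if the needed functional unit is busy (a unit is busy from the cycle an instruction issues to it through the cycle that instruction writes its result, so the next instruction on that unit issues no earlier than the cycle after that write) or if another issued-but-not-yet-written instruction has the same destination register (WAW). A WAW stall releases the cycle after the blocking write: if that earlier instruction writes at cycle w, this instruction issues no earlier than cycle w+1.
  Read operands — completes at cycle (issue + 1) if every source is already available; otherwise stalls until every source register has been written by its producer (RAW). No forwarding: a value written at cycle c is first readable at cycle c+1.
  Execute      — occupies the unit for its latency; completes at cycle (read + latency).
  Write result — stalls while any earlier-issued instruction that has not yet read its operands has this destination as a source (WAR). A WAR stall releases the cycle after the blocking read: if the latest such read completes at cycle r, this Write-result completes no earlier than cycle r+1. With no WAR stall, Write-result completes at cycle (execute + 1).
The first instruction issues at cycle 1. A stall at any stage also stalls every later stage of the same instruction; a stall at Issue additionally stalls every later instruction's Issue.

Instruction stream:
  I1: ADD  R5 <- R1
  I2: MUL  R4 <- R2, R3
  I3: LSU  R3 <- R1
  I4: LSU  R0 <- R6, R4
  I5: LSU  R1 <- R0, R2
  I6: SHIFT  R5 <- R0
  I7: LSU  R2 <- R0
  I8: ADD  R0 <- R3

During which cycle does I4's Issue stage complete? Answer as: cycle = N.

c1: I1 dispatched to ADD
c2: I1 operands ready; I2 dispatched to MUL
c3: I2 operands ready; I3 dispatched to LSU
c4: I1 complete; I3 operands ready
c5: R5←I1; I3 complete
c6: R3←I3
c7: I4 dispatched to LSU
c9: I2 complete
c10: R4←I2
c11: I4 operands ready
c12: I4 complete
c13: R0←I4
c14: I5 dispatched to LSU
c15: I5 operands ready; I6 dispatched to SHIFT
c16: I5 complete; I6 operands ready
c17: R1←I5; I6 complete
c18: R5←I6; I7 dispatched to LSU
c19: I7 operands ready; I8 dispatched to ADD
c20: I7 complete; I8 operands ready
c21: R2←I7
c22: I8 complete
c23: R0←I8

cycle = 7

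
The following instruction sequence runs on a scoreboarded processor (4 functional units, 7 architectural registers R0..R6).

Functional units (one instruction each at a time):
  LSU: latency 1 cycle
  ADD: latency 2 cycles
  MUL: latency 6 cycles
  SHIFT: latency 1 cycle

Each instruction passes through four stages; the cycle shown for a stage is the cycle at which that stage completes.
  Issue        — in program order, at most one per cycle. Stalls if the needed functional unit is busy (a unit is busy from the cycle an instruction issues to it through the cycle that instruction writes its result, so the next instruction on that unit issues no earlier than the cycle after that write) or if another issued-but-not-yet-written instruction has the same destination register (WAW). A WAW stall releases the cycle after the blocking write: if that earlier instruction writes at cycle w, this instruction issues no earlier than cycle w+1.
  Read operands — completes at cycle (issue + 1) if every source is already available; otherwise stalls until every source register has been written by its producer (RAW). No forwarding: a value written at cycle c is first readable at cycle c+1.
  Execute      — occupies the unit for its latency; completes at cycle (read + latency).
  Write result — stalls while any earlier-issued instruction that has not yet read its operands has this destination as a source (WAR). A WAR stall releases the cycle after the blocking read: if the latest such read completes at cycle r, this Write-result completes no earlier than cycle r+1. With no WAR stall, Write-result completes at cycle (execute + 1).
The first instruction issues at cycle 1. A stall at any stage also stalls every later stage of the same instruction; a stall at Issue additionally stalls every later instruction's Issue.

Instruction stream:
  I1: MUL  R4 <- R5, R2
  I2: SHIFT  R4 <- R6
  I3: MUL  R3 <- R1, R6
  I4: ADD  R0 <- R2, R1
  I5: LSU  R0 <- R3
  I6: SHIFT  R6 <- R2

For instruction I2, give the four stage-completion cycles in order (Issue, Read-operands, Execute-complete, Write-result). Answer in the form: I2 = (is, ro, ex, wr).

I2 = (10, 11, 12, 13)

c1: I1 issues→MUL
c2: I1 reads
c8: I1 exec-done
c9: I1 writes R4
c10: I2 issues→SHIFT
c11: I2 reads, I3 issues→MUL
c12: I2 exec-done, I3 reads, I4 issues→ADD
c13: I2 writes R4, I4 reads
c15: I4 exec-done
c16: I4 writes R0
c17: I5 issues→LSU
c18: I3 exec-done, I6 issues→SHIFT
c19: I3 writes R3, I6 reads
c20: I5 reads, I6 exec-done
c21: I5 exec-done, I6 writes R6
c22: I5 writes R0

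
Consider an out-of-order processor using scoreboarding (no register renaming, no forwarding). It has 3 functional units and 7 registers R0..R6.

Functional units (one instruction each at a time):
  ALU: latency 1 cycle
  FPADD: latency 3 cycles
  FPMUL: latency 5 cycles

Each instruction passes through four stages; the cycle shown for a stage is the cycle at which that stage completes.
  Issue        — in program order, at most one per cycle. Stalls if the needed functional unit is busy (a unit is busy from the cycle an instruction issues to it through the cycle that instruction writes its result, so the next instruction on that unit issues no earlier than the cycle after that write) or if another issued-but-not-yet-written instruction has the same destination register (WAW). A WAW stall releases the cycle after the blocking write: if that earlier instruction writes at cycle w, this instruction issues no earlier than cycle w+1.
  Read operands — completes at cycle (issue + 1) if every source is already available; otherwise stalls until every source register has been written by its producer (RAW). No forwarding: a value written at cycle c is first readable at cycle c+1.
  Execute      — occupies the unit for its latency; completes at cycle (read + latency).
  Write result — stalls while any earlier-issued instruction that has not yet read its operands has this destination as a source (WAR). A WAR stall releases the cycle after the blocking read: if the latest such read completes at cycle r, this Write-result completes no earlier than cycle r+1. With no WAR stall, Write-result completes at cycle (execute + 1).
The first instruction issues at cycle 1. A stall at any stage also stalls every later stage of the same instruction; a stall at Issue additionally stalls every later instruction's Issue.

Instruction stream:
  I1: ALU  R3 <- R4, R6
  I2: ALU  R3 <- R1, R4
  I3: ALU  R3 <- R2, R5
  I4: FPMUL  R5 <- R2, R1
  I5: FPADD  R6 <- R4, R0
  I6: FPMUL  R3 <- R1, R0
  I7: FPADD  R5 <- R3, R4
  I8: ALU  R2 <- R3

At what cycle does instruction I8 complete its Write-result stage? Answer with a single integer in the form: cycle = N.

cycle = 28

c1: I1→ALU
c2: I1 RO
c3: I1 EX
c4: I1 WR R3
c5: I2→ALU
c6: I2 RO
c7: I2 EX
c8: I2 WR R3
c9: I3→ALU
c10: I3 RO, I4→FPMUL
c11: I3 EX, I4 RO, I5→FPADD
c12: I3 WR R3, I5 RO
c15: I5 EX
c16: I4 EX, I5 WR R6
c17: I4 WR R5
c18: I6→FPMUL
c19: I6 RO, I7→FPADD
c20: I8→ALU
c24: I6 EX
c25: I6 WR R3
c26: I7 RO, I8 RO
c27: I8 EX
c28: I8 WR R2
c29: I7 EX
c30: I7 WR R5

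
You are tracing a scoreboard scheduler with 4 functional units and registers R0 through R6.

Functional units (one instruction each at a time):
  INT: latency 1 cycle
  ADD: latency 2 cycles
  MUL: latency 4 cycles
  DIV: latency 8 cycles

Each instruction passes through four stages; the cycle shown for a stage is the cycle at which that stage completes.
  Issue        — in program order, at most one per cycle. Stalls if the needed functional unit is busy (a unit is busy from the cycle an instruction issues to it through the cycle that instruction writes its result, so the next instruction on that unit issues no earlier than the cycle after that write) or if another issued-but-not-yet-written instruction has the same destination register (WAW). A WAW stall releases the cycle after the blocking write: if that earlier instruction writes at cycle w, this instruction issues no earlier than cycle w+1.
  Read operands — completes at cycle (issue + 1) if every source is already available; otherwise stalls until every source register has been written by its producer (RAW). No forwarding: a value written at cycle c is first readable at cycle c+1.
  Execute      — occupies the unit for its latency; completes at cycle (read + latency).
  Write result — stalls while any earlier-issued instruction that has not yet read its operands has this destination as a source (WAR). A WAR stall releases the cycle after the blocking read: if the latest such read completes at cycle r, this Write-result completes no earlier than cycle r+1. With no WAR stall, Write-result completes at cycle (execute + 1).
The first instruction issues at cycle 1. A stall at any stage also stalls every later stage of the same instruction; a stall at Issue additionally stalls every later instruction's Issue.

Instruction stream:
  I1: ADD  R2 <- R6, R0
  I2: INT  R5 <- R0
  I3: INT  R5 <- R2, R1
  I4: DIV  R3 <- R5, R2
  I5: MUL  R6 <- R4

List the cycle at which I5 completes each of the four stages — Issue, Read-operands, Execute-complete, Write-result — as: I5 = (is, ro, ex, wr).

I1  is:1  ro:2  ex:4  wr:5
I2  is:2  ro:3  ex:4  wr:5
I3  is:6  ro:7  ex:8  wr:9  — struct: INT busy until I2 writes@5
I4  is:7  ro:10  ex:18  wr:19  — RAW R5: wait I3 write@9
I5  is:8  ro:9  ex:13  wr:14

I5 = (8, 9, 13, 14)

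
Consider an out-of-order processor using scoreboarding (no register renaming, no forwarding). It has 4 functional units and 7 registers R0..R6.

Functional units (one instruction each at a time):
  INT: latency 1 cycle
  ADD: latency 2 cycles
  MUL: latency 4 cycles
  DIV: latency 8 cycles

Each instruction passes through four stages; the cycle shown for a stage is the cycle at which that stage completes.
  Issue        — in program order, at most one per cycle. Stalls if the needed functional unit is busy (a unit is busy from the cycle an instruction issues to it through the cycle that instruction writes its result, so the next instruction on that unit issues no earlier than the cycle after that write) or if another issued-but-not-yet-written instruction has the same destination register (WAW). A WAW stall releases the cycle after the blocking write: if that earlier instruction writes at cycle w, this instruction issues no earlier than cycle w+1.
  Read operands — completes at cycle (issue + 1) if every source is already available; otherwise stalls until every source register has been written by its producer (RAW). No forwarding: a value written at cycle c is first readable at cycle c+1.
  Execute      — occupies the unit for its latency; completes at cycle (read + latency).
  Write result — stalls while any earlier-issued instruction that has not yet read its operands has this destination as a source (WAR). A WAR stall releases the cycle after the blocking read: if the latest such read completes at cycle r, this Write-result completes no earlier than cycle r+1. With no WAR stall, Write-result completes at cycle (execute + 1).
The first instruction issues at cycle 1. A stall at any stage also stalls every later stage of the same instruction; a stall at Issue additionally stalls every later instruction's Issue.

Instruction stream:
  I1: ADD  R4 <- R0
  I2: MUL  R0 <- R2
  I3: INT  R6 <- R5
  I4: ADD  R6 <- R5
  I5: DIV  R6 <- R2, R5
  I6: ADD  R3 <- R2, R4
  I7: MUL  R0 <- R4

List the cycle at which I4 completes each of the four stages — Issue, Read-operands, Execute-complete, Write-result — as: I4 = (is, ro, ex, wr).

t=1  I1 dispatched to ADD
t=2  I1 operands ready | I2 dispatched to MUL
t=3  I2 operands ready | I3 dispatched to INT
t=4  I1 complete | I3 operands ready
t=5  R4←I1 | I3 complete
t=6  R6←I3
t=7  I2 complete | I4 dispatched to ADD
t=8  R0←I2 | I4 operands ready
t=10  I4 complete
t=11  R6←I4
t=12  I5 dispatched to DIV
t=13  I5 operands ready | I6 dispatched to ADD
t=14  I6 operands ready | I7 dispatched to MUL
t=15  I7 operands ready
t=16  I6 complete
t=17  R3←I6
t=19  I7 complete
t=20  R0←I7
t=21  I5 complete
t=22  R6←I5

I4 = (7, 8, 10, 11)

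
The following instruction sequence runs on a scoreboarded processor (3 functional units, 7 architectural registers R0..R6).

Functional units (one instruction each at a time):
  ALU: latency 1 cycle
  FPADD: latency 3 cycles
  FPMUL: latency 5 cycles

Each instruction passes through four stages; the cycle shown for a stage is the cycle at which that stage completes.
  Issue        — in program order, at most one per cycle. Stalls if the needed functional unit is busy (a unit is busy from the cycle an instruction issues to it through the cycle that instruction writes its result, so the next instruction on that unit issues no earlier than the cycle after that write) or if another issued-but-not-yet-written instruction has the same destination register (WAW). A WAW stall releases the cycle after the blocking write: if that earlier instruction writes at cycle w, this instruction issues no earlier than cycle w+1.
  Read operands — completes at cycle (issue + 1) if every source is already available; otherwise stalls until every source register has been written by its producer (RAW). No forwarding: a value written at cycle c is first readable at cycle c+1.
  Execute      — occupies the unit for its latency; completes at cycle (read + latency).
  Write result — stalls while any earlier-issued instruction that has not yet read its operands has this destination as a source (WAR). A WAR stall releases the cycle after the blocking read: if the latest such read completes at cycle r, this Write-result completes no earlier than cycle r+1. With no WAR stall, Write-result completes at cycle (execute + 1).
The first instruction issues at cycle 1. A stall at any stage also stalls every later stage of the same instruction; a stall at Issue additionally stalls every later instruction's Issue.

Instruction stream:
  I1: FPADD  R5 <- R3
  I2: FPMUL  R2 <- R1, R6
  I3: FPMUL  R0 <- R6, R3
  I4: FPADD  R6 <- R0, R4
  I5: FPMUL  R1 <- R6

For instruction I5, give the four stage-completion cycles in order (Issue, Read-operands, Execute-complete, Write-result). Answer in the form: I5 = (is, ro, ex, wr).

I5 = (18, 23, 28, 29)

I1 -> (1, 2, 5, 6)
I2 -> (2, 3, 8, 9)
I3 -> (10, 11, 16, 17)  // struct: FPMUL busy until I2 writes@9
I4 -> (11, 18, 21, 22)  // RAW R0: wait I3 write@17
I5 -> (18, 23, 28, 29)  // struct: FPMUL busy until I3 writes@17, RAW R6: wait I4 write@22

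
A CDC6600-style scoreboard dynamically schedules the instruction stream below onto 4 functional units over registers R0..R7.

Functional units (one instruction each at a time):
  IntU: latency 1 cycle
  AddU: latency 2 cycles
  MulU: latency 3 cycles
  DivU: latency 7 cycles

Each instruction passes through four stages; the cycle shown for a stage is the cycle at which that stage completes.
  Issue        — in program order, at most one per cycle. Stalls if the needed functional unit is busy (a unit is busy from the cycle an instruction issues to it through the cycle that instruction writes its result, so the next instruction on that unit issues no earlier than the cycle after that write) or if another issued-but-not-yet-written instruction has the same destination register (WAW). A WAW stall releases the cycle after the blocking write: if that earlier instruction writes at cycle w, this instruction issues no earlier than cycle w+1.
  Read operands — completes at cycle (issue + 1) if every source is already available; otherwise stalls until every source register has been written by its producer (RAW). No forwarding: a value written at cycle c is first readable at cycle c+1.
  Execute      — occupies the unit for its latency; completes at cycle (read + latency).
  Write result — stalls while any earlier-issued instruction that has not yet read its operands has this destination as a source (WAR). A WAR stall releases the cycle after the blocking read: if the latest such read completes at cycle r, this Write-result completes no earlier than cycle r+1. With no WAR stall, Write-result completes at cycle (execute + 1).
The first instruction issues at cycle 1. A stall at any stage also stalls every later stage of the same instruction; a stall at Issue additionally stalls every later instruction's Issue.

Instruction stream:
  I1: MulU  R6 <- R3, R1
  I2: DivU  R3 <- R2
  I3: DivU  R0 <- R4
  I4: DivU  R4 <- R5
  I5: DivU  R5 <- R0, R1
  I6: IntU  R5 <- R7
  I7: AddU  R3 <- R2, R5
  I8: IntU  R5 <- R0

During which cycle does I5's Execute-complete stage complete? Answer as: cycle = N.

t=1  issue I1 (MulU)
t=2  I1 read-ops; issue I2 (DivU)
t=3  I2 read-ops
t=5  I1 finished on MulU
t=6  I1→R6
t=10  I2 finished on DivU
t=11  I2→R3
t=12  issue I3 (DivU)
t=13  I3 read-ops
t=20  I3 finished on DivU
t=21  I3→R0
t=22  issue I4 (DivU)
t=23  I4 read-ops
t=30  I4 finished on DivU
t=31  I4→R4
t=32  issue I5 (DivU)
t=33  I5 read-ops
t=40  I5 finished on DivU
t=41  I5→R5
t=42  issue I6 (IntU)
t=43  I6 read-ops; issue I7 (AddU)
t=44  I6 finished on IntU
t=45  I6→R5
t=46  I7 read-ops; issue I8 (IntU)
t=47  I8 read-ops
t=48  I7 finished on AddU; I8 finished on IntU
t=49  I7→R3; I8→R5

cycle = 40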